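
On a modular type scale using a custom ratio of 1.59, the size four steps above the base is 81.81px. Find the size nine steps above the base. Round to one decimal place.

831.4px

The gap is 9 − (4) = 5 steps, so the factor is 1.59^5.
81.81 × 1.59⁵ = 81.81 × 10.16215 ≈ 831.366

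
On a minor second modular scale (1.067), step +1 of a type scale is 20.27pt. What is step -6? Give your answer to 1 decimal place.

12.9pt

20.27 ÷ 1.067⁷ = 20.27 ÷ 1.57453 ≈ 12.874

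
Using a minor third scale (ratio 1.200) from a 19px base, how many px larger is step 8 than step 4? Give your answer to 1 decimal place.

42.3px

Step 4: 19.0 × 1.200⁴ = 39.398px
Step 8: 19.0 × 1.200⁸ = 81.697px
Difference: 81.697 − 39.398 = 42.299px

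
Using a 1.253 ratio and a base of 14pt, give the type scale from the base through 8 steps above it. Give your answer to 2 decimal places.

14.00pt, 17.54pt, 21.98pt, 27.54pt, 34.51pt, 43.24pt, 54.18pt, 67.89pt, 85.06pt

Step 0: 14pt
Step 1: 14.0 × 1.253 = 17.54
Step 2: 14.0 × 1.253² = 21.98
Step 3: 14.0 × 1.253³ = 27.54
Step 4: 14.0 × 1.253⁴ = 34.51
Step 5: 14.0 × 1.253⁵ = 43.24
Step 6: 14.0 × 1.253⁶ = 54.18
Step 7: 14.0 × 1.253⁷ = 67.89
Step 8: 14.0 × 1.253⁸ = 85.06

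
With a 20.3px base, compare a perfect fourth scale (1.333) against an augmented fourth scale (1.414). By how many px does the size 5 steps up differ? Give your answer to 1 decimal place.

29.3px

Perfect fourth: 20.3 × 1.333⁵ = 85.437px
Augmented fourth: 20.3 × 1.414⁵ = 114.747px
Difference: 114.747 − 85.437 = 29.310px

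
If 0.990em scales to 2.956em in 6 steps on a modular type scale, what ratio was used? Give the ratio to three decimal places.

1.200

The ratio satisfies 0.990 × r⁶ = 2.956, so r = (2.956 / 0.990)^(1/6).
r = 2.9859^(1/6) ≈ 1.2000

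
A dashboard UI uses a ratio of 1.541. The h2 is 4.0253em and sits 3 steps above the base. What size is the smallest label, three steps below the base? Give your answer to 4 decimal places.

4.0253 ÷ 1.541⁶ = 4.0253 ÷ 13.39109 ≈ 0.3006

0.3006em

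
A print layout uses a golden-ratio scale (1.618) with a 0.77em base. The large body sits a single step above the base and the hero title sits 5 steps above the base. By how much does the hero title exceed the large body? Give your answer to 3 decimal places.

7.293em

Step 1: 0.77 × 1.618 = 1.24586em
Step 5: 0.77 × 1.618⁵ = 8.53853em
Difference: 8.53853 − 1.24586 = 7.29267em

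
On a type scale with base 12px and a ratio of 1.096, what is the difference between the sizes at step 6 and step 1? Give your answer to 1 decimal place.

7.6px

Step 1: 12.0 × 1.096 = 13.152px
Step 6: 12.0 × 1.096⁶ = 20.799px
Difference: 20.799 − 13.152 = 7.647px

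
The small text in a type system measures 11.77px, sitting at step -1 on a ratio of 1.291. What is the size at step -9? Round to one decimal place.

1.5px

11.77 ÷ 1.291⁸ = 11.77 ÷ 7.71631 ≈ 1.525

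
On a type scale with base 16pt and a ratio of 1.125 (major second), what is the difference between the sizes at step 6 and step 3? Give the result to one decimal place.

9.7pt

Step 3: 16.0 × 1.125³ = 22.781pt
Step 6: 16.0 × 1.125⁶ = 32.437pt
Difference: 32.437 − 22.781 = 9.656pt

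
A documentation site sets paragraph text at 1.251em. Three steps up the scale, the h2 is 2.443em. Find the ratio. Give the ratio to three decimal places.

r³ = 2.443 / 1.251, so r = (2.443/1.251)^(1/3).
r = 1.9528^(1/3) ≈ 1.2499

1.250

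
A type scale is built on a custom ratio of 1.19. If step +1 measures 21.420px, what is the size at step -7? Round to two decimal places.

The gap is -7 − (1) = -8 steps, so the factor is 1.19^-8.
21.420 ÷ 1.19⁸ = 21.420 ÷ 4.02139 ≈ 5.327

5.33px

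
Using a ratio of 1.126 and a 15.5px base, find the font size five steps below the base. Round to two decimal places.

15.5 ÷ 1.126⁵ = 15.5 ÷ 1.81006 ≈ 8.56

8.56px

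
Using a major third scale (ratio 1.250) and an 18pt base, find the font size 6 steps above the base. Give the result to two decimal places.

18.0 × 1.250⁶ = 18.0 × 3.81470 ≈ 68.66

68.66pt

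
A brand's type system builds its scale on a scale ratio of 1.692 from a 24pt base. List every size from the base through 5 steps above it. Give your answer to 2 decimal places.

24.00pt, 40.61pt, 68.71pt, 116.26pt, 196.70pt, 332.82pt

Step 0: 24pt
Step 1: 24.0 × 1.692 = 40.61
Step 2: 24.0 × 1.692² = 68.71
Step 3: 24.0 × 1.692³ = 116.26
Step 4: 24.0 × 1.692⁴ = 196.70
Step 5: 24.0 × 1.692⁵ = 332.82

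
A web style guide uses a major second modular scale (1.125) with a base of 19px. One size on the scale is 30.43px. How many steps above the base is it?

1.125ⁿ = 30.43 / 19 = 1.6016
n = ln(1.6016) / ln(1.125) = 0.4710 / 0.1178 ≈ 4.00

4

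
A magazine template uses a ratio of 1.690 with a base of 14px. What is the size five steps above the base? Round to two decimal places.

193.00px

14.0 × 1.690⁵ = 14.0 × 13.78585 ≈ 193.00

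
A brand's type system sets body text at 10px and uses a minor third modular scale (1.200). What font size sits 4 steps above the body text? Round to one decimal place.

Each step on a modular scale multiplies by the ratio, so the size n steps from the base is base × ratioⁿ.
10.0 × 1.200⁴ = 10.0 × 2.07360 ≈ 20.74

20.7px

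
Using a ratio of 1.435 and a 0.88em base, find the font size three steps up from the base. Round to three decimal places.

0.88 × 1.435³ = 0.88 × 2.95499 ≈ 2.600

2.600em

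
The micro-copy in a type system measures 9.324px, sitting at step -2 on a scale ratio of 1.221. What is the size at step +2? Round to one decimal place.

20.7px

The gap is 2 − (-2) = 4 steps, so the factor is 1.221^4.
9.324 × 1.221⁴ = 9.324 × 2.22261 ≈ 20.724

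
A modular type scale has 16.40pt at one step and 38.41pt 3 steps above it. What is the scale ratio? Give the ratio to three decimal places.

r³ = 38.41 / 16.40, so r = (38.41/16.40)^(1/3).
r = 2.3421^(1/3) ≈ 1.3280

1.328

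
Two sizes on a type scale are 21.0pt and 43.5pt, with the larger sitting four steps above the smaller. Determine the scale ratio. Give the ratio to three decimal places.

1.200

The ratio satisfies 21.0 × r⁴ = 43.5, so r = (43.5 / 21.0)^(1/4).
r = 2.0714^(1/4) ≈ 1.1997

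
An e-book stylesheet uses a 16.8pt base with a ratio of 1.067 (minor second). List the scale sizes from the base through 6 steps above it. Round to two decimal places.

16.80pt, 17.93pt, 19.13pt, 20.41pt, 21.78pt, 23.23pt, 24.79pt

Step 0: 16.8pt
Step 1: 16.8 × 1.067 = 17.93
Step 2: 16.8 × 1.067² = 19.13
Step 3: 16.8 × 1.067³ = 20.41
Step 4: 16.8 × 1.067⁴ = 21.78
Step 5: 16.8 × 1.067⁵ = 23.23
Step 6: 16.8 × 1.067⁶ = 24.79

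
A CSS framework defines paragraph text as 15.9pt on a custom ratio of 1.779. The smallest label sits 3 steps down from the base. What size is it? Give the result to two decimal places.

15.9 ÷ 1.779³ = 15.9 ÷ 5.63025 ≈ 2.82

2.82pt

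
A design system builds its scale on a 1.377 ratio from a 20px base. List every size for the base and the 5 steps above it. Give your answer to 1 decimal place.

Step 0: 20px
Step 1: 20.0 × 1.377 = 27.5
Step 2: 20.0 × 1.377² = 37.9
Step 3: 20.0 × 1.377³ = 52.2
Step 4: 20.0 × 1.377⁴ = 71.9
Step 5: 20.0 × 1.377⁵ = 99.0

20.0px, 27.5px, 37.9px, 52.2px, 71.9px, 99.0px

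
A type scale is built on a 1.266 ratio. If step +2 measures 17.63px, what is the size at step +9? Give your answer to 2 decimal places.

Moving from step +2 to step +9 is 7 steps up, so multiply by r⁷.
17.63 × 1.266⁷ = 17.63 × 5.21238 ≈ 91.894

91.89px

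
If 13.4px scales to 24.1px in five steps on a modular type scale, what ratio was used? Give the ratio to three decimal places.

The ratio satisfies 13.4 × r⁵ = 24.1, so r = (24.1 / 13.4)^(1/5).
r = 1.7985^(1/5) ≈ 1.1246

1.125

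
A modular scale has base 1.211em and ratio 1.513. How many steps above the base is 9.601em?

1.513ⁿ = 9.601 / 1.211 = 7.9282
n = ln(7.9282) / ln(1.513) = 2.0704 / 0.4141 ≈ 5.00

5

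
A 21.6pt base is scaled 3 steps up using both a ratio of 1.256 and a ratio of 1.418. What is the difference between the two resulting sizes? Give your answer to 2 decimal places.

At 1.256: 21.6 × 1.256³ = 42.7979pt
At 1.418: 21.6 × 1.418³ = 61.5861pt
Difference: 61.5861 − 42.7979 = 18.7882pt

18.79pt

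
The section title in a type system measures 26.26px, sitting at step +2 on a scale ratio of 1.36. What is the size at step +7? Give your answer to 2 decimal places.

The gap is 7 − (2) = 5 steps, so the factor is 1.36^5.
26.26 × 1.36⁵ = 26.26 × 4.65259 ≈ 122.177

122.18px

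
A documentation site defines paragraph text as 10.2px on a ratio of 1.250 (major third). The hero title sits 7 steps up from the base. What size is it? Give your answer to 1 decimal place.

Each step on a modular scale multiplies by the ratio, so the size n steps from the base is base × ratioⁿ.
10.2 × 1.250⁷ = 10.2 × 4.76837 ≈ 48.64

48.6px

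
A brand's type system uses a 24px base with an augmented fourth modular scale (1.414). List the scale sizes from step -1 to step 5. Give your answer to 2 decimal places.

16.97px, 24.00px, 33.94px, 47.99px, 67.85px, 95.94px, 135.66px

Step -1: 24.0 ÷ 1.414 = 16.97
Step 0: 24px
Step 1: 24.0 × 1.414 = 33.94
Step 2: 24.0 × 1.414² = 47.99
Step 3: 24.0 × 1.414³ = 67.85
Step 4: 24.0 × 1.414⁴ = 95.94
Step 5: 24.0 × 1.414⁵ = 135.66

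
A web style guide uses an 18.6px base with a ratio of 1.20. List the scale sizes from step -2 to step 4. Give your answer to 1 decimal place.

Step -2: 18.6 ÷ 1.20² = 12.9
Step -1: 18.6 ÷ 1.20 = 15.5
Step 0: 18.6px
Step 1: 18.6 × 1.20 = 22.3
Step 2: 18.6 × 1.20² = 26.8
Step 3: 18.6 × 1.20³ = 32.1
Step 4: 18.6 × 1.20⁴ = 38.6

12.9px, 15.5px, 18.6px, 22.3px, 26.8px, 32.1px, 38.6px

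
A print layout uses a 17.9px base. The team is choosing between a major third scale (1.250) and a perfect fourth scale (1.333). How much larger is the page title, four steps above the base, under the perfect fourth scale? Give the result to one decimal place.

Major third: 17.9 × 1.250⁴ = 43.701px
Perfect fourth: 17.9 × 1.333⁴ = 56.516px
Difference: 56.516 − 43.701 = 12.815px

12.8px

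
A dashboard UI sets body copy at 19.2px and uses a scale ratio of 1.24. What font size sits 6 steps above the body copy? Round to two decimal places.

Every step multiplies by the scale ratio.
19.2 × 1.24⁶ = 19.2 × 3.63522 ≈ 69.80

69.80px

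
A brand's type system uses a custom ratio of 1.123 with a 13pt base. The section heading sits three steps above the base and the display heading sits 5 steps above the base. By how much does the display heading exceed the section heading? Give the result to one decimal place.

4.8pt

Step 3: 13.0 × 1.123³ = 18.411pt
Step 5: 13.0 × 1.123⁵ = 23.219pt
Difference: 23.219 − 18.411 = 4.808pt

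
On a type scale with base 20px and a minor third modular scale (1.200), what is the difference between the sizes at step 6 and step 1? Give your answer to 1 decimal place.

Step 1: 20.0 × 1.200 = 24.000px
Step 6: 20.0 × 1.200⁶ = 59.720px
Difference: 59.720 − 24.000 = 35.720px

35.7px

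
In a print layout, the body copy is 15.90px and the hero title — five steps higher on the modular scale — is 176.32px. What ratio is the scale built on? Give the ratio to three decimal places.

1.618

The ratio satisfies 15.90 × r⁵ = 176.32, so r = (176.32 / 15.90)^(1/5).
r = 11.0893^(1/5) ≈ 1.6180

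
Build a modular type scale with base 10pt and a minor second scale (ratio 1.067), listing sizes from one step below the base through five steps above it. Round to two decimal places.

Step -1: 10.0 ÷ 1.067 = 9.37
Step 0: 10pt
Step 1: 10.0 × 1.067 = 10.67
Step 2: 10.0 × 1.067² = 11.38
Step 3: 10.0 × 1.067³ = 12.15
Step 4: 10.0 × 1.067⁴ = 12.96
Step 5: 10.0 × 1.067⁵ = 13.83

9.37pt, 10.00pt, 10.67pt, 11.38pt, 12.15pt, 12.96pt, 13.83pt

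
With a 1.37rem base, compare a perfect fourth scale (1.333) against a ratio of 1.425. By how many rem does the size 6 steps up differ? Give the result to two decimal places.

3.79rem

Perfect fourth: 1.37 × 1.333⁶ = 7.6860rem
At 1.425: 1.37 × 1.425⁶ = 11.4712rem
Difference: 11.4712 − 7.6860 = 3.7852rem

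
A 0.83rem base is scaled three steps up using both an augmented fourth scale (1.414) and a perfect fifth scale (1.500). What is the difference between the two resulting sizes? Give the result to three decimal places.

Augmented fourth: 0.83 × 1.414³ = 2.34653rem
Perfect fifth: 0.83 × 1.500³ = 2.80125rem
Difference: 2.80125 − 2.34653 = 0.45472rem

0.455rem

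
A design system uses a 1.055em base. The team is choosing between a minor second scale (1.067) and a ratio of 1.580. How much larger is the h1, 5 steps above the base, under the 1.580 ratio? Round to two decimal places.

8.93em

Minor second: 1.055 × 1.067⁵ = 1.4591em
At 1.580: 1.055 × 1.580⁵ = 10.3881em
Difference: 10.3881 − 1.4591 = 8.9290em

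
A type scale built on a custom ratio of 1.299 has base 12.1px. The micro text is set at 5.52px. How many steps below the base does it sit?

3

1.299ⁿ = 12.1 / 5.52 = 2.1920
n = ln(2.1920) / ln(1.299) = 0.7848 / 0.2616 ≈ 3.00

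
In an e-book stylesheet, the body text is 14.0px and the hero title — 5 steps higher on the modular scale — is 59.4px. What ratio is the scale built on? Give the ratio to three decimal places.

1.335

r⁵ = 59.4 / 14.0, so r = (59.4/14.0)^(1/5).
r = 4.2429^(1/5) ≈ 1.3352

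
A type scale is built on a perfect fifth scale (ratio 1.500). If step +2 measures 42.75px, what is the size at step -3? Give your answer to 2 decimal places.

The gap is -3 − (2) = -5 steps, so the factor is 1.500^-5.
42.75 ÷ 1.500⁵ = 42.75 ÷ 7.59375 ≈ 5.630

5.63px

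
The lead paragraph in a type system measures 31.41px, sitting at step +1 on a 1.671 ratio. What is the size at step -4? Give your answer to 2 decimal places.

2.41px

31.41 ÷ 1.671⁵ = 31.41 ÷ 13.02813 ≈ 2.411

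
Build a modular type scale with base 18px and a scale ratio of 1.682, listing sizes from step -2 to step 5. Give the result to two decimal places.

6.36px, 10.70px, 18.00px, 30.28px, 50.92px, 85.65px, 144.07px, 242.33px

Step -2: 18.0 ÷ 1.682² = 6.36
Step -1: 18.0 ÷ 1.682 = 10.70
Step 0: 18px
Step 1: 18.0 × 1.682 = 30.28
Step 2: 18.0 × 1.682² = 50.92
Step 3: 18.0 × 1.682³ = 85.65
Step 4: 18.0 × 1.682⁴ = 144.07
Step 5: 18.0 × 1.682⁵ = 242.33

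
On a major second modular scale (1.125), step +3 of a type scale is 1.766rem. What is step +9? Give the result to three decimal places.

The gap is 9 − (3) = 6 steps, so the factor is 1.125^6.
1.766 × 1.125⁶ = 1.766 × 2.02729 ≈ 3.580

3.580rem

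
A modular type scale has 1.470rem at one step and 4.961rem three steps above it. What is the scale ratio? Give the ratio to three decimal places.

1.500

r³ = 4.961 / 1.470, so r = (4.961/1.470)^(1/3).
r = 3.3748^(1/3) ≈ 1.5000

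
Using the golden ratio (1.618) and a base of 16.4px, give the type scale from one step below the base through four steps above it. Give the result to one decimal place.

10.1px, 16.4px, 26.5px, 42.9px, 69.5px, 112.4px

Step -1: 16.4 ÷ 1.618 = 10.1
Step 0: 16.4px
Step 1: 16.4 × 1.618 = 26.5
Step 2: 16.4 × 1.618² = 42.9
Step 3: 16.4 × 1.618³ = 69.5
Step 4: 16.4 × 1.618⁴ = 112.4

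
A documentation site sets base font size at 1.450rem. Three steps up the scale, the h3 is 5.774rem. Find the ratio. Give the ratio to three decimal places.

r³ = 5.774 / 1.450, so r = (5.774/1.450)^(1/3).
r = 3.9821^(1/3) ≈ 1.5850

1.585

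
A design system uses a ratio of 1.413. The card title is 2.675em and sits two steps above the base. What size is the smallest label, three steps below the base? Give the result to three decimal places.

0.475em

2.675 ÷ 1.413⁵ = 2.675 ÷ 5.63262 ≈ 0.475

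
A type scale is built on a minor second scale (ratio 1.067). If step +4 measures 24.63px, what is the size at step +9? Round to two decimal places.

24.63 × 1.067⁵ = 24.63 × 1.38300 ≈ 34.063

34.06px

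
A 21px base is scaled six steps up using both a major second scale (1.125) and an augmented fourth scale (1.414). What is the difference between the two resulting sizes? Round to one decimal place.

125.3px

Major second: 21.0 × 1.125⁶ = 42.573px
Augmented fourth: 21.0 × 1.414⁶ = 167.848px
Difference: 167.848 − 42.573 = 125.275px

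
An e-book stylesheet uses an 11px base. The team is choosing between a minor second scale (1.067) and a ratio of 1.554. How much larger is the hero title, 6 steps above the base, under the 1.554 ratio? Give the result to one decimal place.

138.7px

Minor second: 11.0 × 1.067⁶ = 16.232px
At 1.554: 11.0 × 1.554⁶ = 154.917px
Difference: 154.917 − 16.232 = 138.685px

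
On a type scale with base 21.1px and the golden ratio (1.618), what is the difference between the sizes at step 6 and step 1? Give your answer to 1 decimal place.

Step 1: 21.1 × 1.618 = 34.140px
Step 6: 21.1 × 1.618⁶ = 378.576px
Difference: 378.576 − 34.140 = 344.436px

344.4px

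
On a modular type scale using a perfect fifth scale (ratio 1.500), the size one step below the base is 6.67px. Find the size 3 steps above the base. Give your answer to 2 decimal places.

33.77px

6.67 × 1.500⁴ = 6.67 × 5.06250 ≈ 33.767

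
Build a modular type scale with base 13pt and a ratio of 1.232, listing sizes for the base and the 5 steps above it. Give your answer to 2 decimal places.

Step 0: 13pt
Step 1: 13.0 × 1.232 = 16.02
Step 2: 13.0 × 1.232² = 19.73
Step 3: 13.0 × 1.232³ = 24.31
Step 4: 13.0 × 1.232⁴ = 29.95
Step 5: 13.0 × 1.232⁵ = 36.90

13.00pt, 16.02pt, 19.73pt, 24.31pt, 29.95pt, 36.90pt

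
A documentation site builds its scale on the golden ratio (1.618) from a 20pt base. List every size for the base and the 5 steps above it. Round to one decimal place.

Step 0: 20pt
Step 1: 20.0 × 1.618 = 32.4
Step 2: 20.0 × 1.618² = 52.4
Step 3: 20.0 × 1.618³ = 84.7
Step 4: 20.0 × 1.618⁴ = 137.1
Step 5: 20.0 × 1.618⁵ = 221.8

20.0pt, 32.4pt, 52.4pt, 84.7pt, 137.1pt, 221.8pt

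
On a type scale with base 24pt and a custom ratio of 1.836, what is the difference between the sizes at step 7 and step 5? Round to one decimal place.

Step 5: 24.0 × 1.836⁵ = 500.697pt
Step 7: 24.0 × 1.836⁷ = 1687.796pt
Difference: 1687.796 − 500.697 = 1187.099pt

1187.1pt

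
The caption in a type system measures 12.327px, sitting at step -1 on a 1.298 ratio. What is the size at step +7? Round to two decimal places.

99.32px

Moving from step -1 to step +7 is 8 steps up, so multiply by r⁸.
12.327 × 1.298⁸ = 12.327 × 8.05745 ≈ 99.324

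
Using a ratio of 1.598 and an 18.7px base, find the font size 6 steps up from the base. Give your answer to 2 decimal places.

A modular type scale is a geometric sequence: sizeₙ = base × rⁿ.
18.7 × 1.598⁶ = 18.7 × 16.65178 ≈ 311.39

311.39px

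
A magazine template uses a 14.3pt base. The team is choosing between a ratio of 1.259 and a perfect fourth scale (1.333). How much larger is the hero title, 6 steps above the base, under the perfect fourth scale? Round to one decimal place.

23.3pt

At 1.259: 14.3 × 1.259⁶ = 56.950pt
Perfect fourth: 14.3 × 1.333⁶ = 80.226pt
Difference: 80.226 − 56.950 = 23.276pt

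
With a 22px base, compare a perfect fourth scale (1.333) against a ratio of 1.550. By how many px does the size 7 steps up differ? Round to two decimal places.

Perfect fourth: 22.0 × 1.333⁷ = 164.5257px
At 1.550: 22.0 × 1.550⁷ = 472.8731px
Difference: 472.8731 − 164.5257 = 308.3474px

308.35px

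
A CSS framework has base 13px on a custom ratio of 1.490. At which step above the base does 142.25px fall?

1.490ⁿ = 142.25 / 13 = 10.9423
n = ln(10.9423) / ln(1.490) = 2.3926 / 0.3988 ≈ 6.00

6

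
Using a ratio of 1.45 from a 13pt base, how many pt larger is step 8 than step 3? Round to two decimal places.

Step 3: 13.0 × 1.45³ = 39.6321pt
Step 8: 13.0 × 1.45⁸ = 254.0314pt
Difference: 254.0314 − 39.6321 = 214.3993pt

214.40pt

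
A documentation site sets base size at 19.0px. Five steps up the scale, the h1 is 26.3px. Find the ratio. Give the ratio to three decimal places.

1.067

The ratio satisfies 19.0 × r⁵ = 26.3, so r = (26.3 / 19.0)^(1/5).
r = 1.3842^(1/5) ≈ 1.0672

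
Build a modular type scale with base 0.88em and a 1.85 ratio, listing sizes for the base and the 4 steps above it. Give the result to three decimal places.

0.880em, 1.628em, 3.012em, 5.572em, 10.308em

Step 0: 0.88em
Step 1: 0.88 × 1.85 = 1.628
Step 2: 0.88 × 1.85² = 3.012
Step 3: 0.88 × 1.85³ = 5.572
Step 4: 0.88 × 1.85⁴ = 10.308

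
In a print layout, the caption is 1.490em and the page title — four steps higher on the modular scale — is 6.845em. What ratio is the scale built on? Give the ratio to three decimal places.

1.464

The ratio satisfies 1.490 × r⁴ = 6.845, so r = (6.845 / 1.490)^(1/4).
r = 4.5940^(1/4) ≈ 1.4640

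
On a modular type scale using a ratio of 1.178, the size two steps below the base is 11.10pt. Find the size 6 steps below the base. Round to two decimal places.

5.76pt

11.10 ÷ 1.178⁴ = 11.10 ÷ 1.92567 ≈ 5.764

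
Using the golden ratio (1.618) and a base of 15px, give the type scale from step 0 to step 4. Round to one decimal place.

Step 0: 15px
Step 1: 15.0 × 1.618 = 24.3
Step 2: 15.0 × 1.618² = 39.3
Step 3: 15.0 × 1.618³ = 63.5
Step 4: 15.0 × 1.618⁴ = 102.8

15.0px, 24.3px, 39.3px, 63.5px, 102.8px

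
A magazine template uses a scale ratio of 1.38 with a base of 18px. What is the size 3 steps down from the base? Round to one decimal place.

18.0 ÷ 1.38³ = 18.0 ÷ 2.62807 ≈ 6.85

6.8px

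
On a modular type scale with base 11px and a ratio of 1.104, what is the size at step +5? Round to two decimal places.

18.04px

11.0 × 1.104⁵ = 11.0 × 1.64001 ≈ 18.04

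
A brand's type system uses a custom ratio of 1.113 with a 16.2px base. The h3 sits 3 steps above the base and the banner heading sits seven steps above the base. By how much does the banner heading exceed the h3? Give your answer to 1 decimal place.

11.9px

Step 3: 16.2 × 1.113³ = 22.336px
Step 7: 16.2 × 1.113⁷ = 34.275px
Difference: 34.275 − 22.336 = 11.939px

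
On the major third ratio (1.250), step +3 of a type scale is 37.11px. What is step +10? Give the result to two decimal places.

Moving from step +3 to step +10 is 7 steps up, so multiply by r⁷.
37.11 × 1.250⁷ = 37.11 × 4.76837 ≈ 176.954

176.95px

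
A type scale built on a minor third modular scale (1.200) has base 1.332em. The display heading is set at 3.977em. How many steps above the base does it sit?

6

1.200ⁿ = 3.977 / 1.332 = 2.9857
n = ln(2.9857) / ln(1.200) = 1.0938 / 0.1823 ≈ 6.00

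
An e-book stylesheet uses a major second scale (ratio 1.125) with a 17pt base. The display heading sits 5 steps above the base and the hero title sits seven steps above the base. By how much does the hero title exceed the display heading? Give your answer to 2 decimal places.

Step 5: 17.0 × 1.125⁵ = 30.6346pt
Step 7: 17.0 × 1.125⁷ = 38.7719pt
Difference: 38.7719 − 30.6346 = 8.1373pt

8.14pt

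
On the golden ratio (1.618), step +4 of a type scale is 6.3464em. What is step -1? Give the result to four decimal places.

Moving from step +4 to step -1 is 5 steps down, so divide by r⁵.
6.3464 ÷ 1.618⁵ = 6.3464 ÷ 11.08901 ≈ 0.5723

0.5723em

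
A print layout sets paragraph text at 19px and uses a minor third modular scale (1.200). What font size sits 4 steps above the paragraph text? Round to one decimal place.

39.4px

A modular type scale is a geometric sequence: sizeₙ = base × rⁿ.
19.0 × 1.200⁴ = 19.0 × 2.07360 ≈ 39.40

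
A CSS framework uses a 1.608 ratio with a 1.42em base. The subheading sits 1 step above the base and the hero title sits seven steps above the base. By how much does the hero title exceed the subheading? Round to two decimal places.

Step 1: 1.42 × 1.608 = 2.2834em
Step 7: 1.42 × 1.608⁷ = 39.4721em
Difference: 39.4721 − 2.2834 = 37.1887em

37.19em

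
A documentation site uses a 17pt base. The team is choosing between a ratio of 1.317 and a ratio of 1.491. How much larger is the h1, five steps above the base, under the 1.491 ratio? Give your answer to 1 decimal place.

At 1.317: 17.0 × 1.317⁵ = 67.356pt
At 1.491: 17.0 × 1.491⁵ = 125.267pt
Difference: 125.267 − 67.356 = 57.911pt

57.9pt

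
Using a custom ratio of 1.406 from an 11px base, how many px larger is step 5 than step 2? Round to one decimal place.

38.7px

Step 2: 11.0 × 1.406² = 21.745px
Step 5: 11.0 × 1.406⁵ = 60.439px
Difference: 60.439 − 21.745 = 38.694px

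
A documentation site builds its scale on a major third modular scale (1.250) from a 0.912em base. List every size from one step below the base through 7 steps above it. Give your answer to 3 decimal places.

Step -1: 0.912 ÷ 1.250 = 0.730
Step 0: 0.912em
Step 1: 0.912 × 1.250 = 1.140
Step 2: 0.912 × 1.250² = 1.425
Step 3: 0.912 × 1.250³ = 1.781
Step 4: 0.912 × 1.250⁴ = 2.227
Step 5: 0.912 × 1.250⁵ = 2.783
Step 6: 0.912 × 1.250⁶ = 3.479
Step 7: 0.912 × 1.250⁷ = 4.349

0.730em, 0.912em, 1.140em, 1.425em, 1.781em, 2.227em, 2.783em, 3.479em, 4.349em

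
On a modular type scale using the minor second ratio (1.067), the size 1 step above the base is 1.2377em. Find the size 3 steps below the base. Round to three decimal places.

The gap is -3 − (1) = -4 steps, so the factor is 1.067^-4.
1.2377 ÷ 1.067⁴ = 1.2377 ÷ 1.29616 ≈ 0.955

0.955em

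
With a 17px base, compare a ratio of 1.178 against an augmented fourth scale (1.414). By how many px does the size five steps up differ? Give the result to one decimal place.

57.5px

At 1.178: 17.0 × 1.178⁵ = 38.563px
Augmented fourth: 17.0 × 1.414⁵ = 96.094px
Difference: 96.094 − 38.563 = 57.531px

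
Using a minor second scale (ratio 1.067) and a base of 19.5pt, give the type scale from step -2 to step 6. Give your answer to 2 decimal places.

Step -2: 19.5 ÷ 1.067² = 17.13
Step -1: 19.5 ÷ 1.067 = 18.28
Step 0: 19.5pt
Step 1: 19.5 × 1.067 = 20.81
Step 2: 19.5 × 1.067² = 22.20
Step 3: 19.5 × 1.067³ = 23.69
Step 4: 19.5 × 1.067⁴ = 25.28
Step 5: 19.5 × 1.067⁵ = 26.97
Step 6: 19.5 × 1.067⁶ = 28.78

17.13pt, 18.28pt, 19.50pt, 20.81pt, 22.20pt, 23.69pt, 25.28pt, 26.97pt, 28.78pt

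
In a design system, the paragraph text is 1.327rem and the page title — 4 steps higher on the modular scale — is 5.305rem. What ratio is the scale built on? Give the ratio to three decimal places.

r⁴ = 5.305 / 1.327, so r = (5.305/1.327)^(1/4).
r = 3.9977^(1/4) ≈ 1.4140

1.414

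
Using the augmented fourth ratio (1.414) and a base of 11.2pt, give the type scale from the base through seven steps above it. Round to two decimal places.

11.20pt, 15.84pt, 22.39pt, 31.66pt, 44.77pt, 63.31pt, 89.52pt, 126.58pt

Step 0: 11.2pt
Step 1: 11.2 × 1.414 = 15.84
Step 2: 11.2 × 1.414² = 22.39
Step 3: 11.2 × 1.414³ = 31.66
Step 4: 11.2 × 1.414⁴ = 44.77
Step 5: 11.2 × 1.414⁵ = 63.31
Step 6: 11.2 × 1.414⁶ = 89.52
Step 7: 11.2 × 1.414⁷ = 126.58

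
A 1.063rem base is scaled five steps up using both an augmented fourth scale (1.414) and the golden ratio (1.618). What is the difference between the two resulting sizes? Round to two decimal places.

5.78rem

Augmented fourth: 1.063 × 1.414⁵ = 6.0087rem
Golden ratio: 1.063 × 1.618⁵ = 11.7876rem
Difference: 11.7876 − 6.0087 = 5.7789rem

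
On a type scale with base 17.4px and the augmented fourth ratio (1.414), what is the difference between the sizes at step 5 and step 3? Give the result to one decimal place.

Step 3: 17.4 × 1.414³ = 49.192px
Step 5: 17.4 × 1.414⁵ = 98.355px
Difference: 98.355 − 49.192 = 49.163px

49.2px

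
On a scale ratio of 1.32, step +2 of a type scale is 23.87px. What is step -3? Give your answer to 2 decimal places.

23.87 ÷ 1.32⁵ = 23.87 ÷ 4.00746 ≈ 5.956

5.96px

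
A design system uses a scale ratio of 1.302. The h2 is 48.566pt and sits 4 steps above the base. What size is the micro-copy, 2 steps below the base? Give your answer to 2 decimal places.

9.97pt

48.566 ÷ 1.302⁶ = 48.566 ÷ 4.87154 ≈ 9.969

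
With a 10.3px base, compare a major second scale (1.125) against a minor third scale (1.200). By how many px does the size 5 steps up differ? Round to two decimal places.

Major second: 10.3 × 1.125⁵ = 18.5609px
Minor third: 10.3 × 1.200⁵ = 25.6297px
Difference: 25.6297 − 18.5609 = 7.0688px

7.07px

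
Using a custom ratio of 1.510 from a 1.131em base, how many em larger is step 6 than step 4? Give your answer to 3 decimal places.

7.527em

Step 4: 1.131 × 1.510⁴ = 5.87991em
Step 6: 1.131 × 1.510⁶ = 13.40677em
Difference: 13.40677 − 5.87991 = 7.52686em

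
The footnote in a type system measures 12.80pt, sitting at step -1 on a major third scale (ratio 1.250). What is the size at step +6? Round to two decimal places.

12.80 × 1.250⁷ = 12.80 × 4.76837 ≈ 61.035

61.04pt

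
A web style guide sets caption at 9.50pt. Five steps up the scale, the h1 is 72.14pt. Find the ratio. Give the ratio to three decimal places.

1.500

The ratio satisfies 9.50 × r⁵ = 72.14, so r = (72.14 / 9.50)^(1/5).
r = 7.5937^(1/5) ≈ 1.5000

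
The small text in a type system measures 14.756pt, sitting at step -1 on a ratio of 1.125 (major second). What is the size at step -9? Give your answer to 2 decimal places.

Moving from step -1 to step -9 is 8 steps down, so divide by r⁸.
14.756 ÷ 1.125⁸ = 14.756 ÷ 2.56578 ≈ 5.751

5.75pt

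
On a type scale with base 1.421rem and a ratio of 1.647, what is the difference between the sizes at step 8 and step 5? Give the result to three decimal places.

Step 5: 1.421 × 1.647⁵ = 17.22115rem
Step 8: 1.421 × 1.647⁸ = 76.93835rem
Difference: 76.93835 − 17.22115 = 59.71720rem

59.717rem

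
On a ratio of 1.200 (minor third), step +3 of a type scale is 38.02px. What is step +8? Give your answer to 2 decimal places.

94.61px

38.02 × 1.200⁵ = 38.02 × 2.48832 ≈ 94.606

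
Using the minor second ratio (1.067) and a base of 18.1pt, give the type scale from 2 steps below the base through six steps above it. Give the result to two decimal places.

15.90pt, 16.96pt, 18.10pt, 19.31pt, 20.61pt, 21.99pt, 23.46pt, 25.03pt, 26.71pt

Step -2: 18.1 ÷ 1.067² = 15.90
Step -1: 18.1 ÷ 1.067 = 16.96
Step 0: 18.1pt
Step 1: 18.1 × 1.067 = 19.31
Step 2: 18.1 × 1.067² = 20.61
Step 3: 18.1 × 1.067³ = 21.99
Step 4: 18.1 × 1.067⁴ = 23.46
Step 5: 18.1 × 1.067⁵ = 25.03
Step 6: 18.1 × 1.067⁶ = 26.71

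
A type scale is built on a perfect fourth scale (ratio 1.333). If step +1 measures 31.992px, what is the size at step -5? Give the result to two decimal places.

Moving from step +1 to step -5 is 6 steps down, so divide by r⁶.
31.992 ÷ 1.333⁶ = 31.992 ÷ 5.61023 ≈ 5.702

5.70px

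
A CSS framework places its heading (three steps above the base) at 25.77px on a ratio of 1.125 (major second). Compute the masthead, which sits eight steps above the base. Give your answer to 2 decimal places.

25.77 × 1.125⁵ = 25.77 × 1.80203 ≈ 46.438

46.44px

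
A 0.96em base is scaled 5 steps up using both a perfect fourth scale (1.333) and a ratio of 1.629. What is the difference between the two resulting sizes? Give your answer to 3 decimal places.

Perfect fourth: 0.96 × 1.333⁵ = 4.04038em
At 1.629: 0.96 × 1.629⁵ = 11.01227em
Difference: 11.01227 − 4.04038 = 6.97189em

6.972em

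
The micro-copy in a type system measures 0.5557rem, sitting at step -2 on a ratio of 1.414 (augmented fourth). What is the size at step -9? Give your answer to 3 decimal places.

0.5557 ÷ 1.414⁷ = 0.5557 ÷ 11.30175 ≈ 0.049

0.049rem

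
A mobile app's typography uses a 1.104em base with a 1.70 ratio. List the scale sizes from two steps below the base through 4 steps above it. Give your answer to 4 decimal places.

Step -2: 1.104 ÷ 1.70² = 0.3820
Step -1: 1.104 ÷ 1.70 = 0.6494
Step 0: 1.104em
Step 1: 1.104 × 1.70 = 1.8768
Step 2: 1.104 × 1.70² = 3.1906
Step 3: 1.104 × 1.70³ = 5.4240
Step 4: 1.104 × 1.70⁴ = 9.2207

0.3820em, 0.6494em, 1.1040em, 1.8768em, 3.1906em, 5.4240em, 9.2207em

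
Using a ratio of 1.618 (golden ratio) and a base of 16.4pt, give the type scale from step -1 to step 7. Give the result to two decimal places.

Step -1: 16.4 ÷ 1.618 = 10.14
Step 0: 16.4pt
Step 1: 16.4 × 1.618 = 26.54
Step 2: 16.4 × 1.618² = 42.93
Step 3: 16.4 × 1.618³ = 69.47
Step 4: 16.4 × 1.618⁴ = 112.40
Step 5: 16.4 × 1.618⁵ = 181.86
Step 6: 16.4 × 1.618⁶ = 294.25
Step 7: 16.4 × 1.618⁷ = 476.09

10.14pt, 16.40pt, 26.54pt, 42.93pt, 69.47pt, 112.40pt, 181.86pt, 294.25pt, 476.09pt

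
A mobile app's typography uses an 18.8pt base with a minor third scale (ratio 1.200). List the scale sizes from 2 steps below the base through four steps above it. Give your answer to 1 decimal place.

13.1pt, 15.7pt, 18.8pt, 22.6pt, 27.1pt, 32.5pt, 39.0pt

Step -2: 18.8 ÷ 1.200² = 13.1
Step -1: 18.8 ÷ 1.200 = 15.7
Step 0: 18.8pt
Step 1: 18.8 × 1.200 = 22.6
Step 2: 18.8 × 1.200² = 27.1
Step 3: 18.8 × 1.200³ = 32.5
Step 4: 18.8 × 1.200⁴ = 39.0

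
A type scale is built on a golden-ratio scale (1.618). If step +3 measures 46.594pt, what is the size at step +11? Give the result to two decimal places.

The gap is 11 − (3) = 8 steps, so the factor is 1.618^8.
46.594 × 1.618⁸ = 46.594 × 46.97082 ≈ 2188.558

2188.56pt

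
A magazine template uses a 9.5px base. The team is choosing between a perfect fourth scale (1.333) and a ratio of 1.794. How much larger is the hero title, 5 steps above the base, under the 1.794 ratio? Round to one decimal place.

136.6px

Perfect fourth: 9.5 × 1.333⁵ = 39.983px
At 1.794: 9.5 × 1.794⁵ = 176.537px
Difference: 176.537 − 39.983 = 136.554px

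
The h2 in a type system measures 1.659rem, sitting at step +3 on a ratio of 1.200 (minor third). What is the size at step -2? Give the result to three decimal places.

1.659 ÷ 1.200⁵ = 1.659 ÷ 2.48832 ≈ 0.667

0.667rem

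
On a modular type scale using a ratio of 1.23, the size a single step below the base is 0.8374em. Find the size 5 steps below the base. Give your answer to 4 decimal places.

0.3659em

0.8374 ÷ 1.23⁴ = 0.8374 ÷ 2.28887 ≈ 0.3659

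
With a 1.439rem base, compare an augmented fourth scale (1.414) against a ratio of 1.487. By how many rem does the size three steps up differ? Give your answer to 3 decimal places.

Augmented fourth: 1.439 × 1.414³ = 4.06826rem
At 1.487: 1.439 × 1.487³ = 4.73144rem
Difference: 4.73144 − 4.06826 = 0.66318rem

0.663rem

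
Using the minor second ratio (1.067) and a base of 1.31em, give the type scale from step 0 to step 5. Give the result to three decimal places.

1.310em, 1.398em, 1.491em, 1.591em, 1.698em, 1.812em

Step 0: 1.31em
Step 1: 1.31 × 1.067 = 1.398
Step 2: 1.31 × 1.067² = 1.491
Step 3: 1.31 × 1.067³ = 1.591
Step 4: 1.31 × 1.067⁴ = 1.698
Step 5: 1.31 × 1.067⁵ = 1.812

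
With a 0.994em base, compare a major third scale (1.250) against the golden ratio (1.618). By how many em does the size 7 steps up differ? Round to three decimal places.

24.116em

Major third: 0.994 × 1.250⁷ = 4.73976em
Golden ratio: 0.994 × 1.618⁷ = 28.85599em
Difference: 28.85599 − 4.73976 = 24.11623em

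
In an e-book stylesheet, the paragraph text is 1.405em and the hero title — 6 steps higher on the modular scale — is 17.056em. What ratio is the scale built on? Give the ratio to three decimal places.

1.516

r⁶ = 17.056 / 1.405, so r = (17.056/1.405)^(1/6).
r = 12.1395^(1/6) ≈ 1.5160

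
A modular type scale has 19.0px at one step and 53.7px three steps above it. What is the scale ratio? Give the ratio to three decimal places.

r³ = 53.7 / 19.0, so r = (53.7/19.0)^(1/3).
r = 2.8263^(1/3) ≈ 1.4139

1.414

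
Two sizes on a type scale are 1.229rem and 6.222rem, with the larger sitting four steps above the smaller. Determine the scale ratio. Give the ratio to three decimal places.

1.500

The ratio satisfies 1.229 × r⁴ = 6.222, so r = (6.222 / 1.229)^(1/4).
r = 5.0627^(1/4) ≈ 1.5000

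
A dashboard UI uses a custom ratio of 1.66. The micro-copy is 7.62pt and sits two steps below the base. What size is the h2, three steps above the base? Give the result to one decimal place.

96.0pt

7.62 × 1.66⁵ = 7.62 × 12.60493 ≈ 96.050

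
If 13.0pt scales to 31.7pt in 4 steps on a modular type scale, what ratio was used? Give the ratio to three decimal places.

1.250

The ratio satisfies 13.0 × r⁴ = 31.7, so r = (31.7 / 13.0)^(1/4).
r = 2.4385^(1/4) ≈ 1.2496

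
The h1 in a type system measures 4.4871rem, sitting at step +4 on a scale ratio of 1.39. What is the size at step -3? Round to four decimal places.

4.4871 ÷ 1.39⁷ = 4.4871 ÷ 10.02544 ≈ 0.4476

0.4476rem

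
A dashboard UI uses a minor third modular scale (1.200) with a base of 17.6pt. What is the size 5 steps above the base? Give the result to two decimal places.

43.79pt

17.6 × 1.200⁵ = 17.6 × 2.48832 ≈ 43.79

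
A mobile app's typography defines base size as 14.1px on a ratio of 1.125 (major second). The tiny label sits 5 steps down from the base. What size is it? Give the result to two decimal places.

Every step multiplies by the scale ratio.
14.1 ÷ 1.125⁵ = 14.1 ÷ 1.80203 ≈ 7.82

7.82px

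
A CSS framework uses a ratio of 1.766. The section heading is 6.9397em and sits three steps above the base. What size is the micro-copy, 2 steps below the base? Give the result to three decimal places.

0.404em

6.9397 ÷ 1.766⁵ = 6.9397 ÷ 17.17724 ≈ 0.404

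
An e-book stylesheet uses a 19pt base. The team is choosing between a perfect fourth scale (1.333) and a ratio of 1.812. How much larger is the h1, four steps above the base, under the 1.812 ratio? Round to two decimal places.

Perfect fourth: 19.0 × 1.333⁴ = 59.9894pt
At 1.812: 19.0 × 1.812⁴ = 204.8266pt
Difference: 204.8266 − 59.9894 = 144.8372pt

144.84pt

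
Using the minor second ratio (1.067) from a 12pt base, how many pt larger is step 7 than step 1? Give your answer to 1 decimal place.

Step 1: 12.0 × 1.067 = 12.804pt
Step 7: 12.0 × 1.067⁷ = 18.894pt
Difference: 18.894 − 12.804 = 6.090pt

6.1pt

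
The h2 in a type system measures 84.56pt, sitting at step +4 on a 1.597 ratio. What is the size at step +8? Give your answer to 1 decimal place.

550.0pt

Moving from step +4 to step +8 is 4 steps up, so multiply by r⁴.
84.56 × 1.597⁴ = 84.56 × 6.50459 ≈ 550.028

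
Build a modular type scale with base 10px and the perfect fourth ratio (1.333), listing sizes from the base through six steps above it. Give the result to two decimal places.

Step 0: 10px
Step 1: 10.0 × 1.333 = 13.33
Step 2: 10.0 × 1.333² = 17.77
Step 3: 10.0 × 1.333³ = 23.69
Step 4: 10.0 × 1.333⁴ = 31.57
Step 5: 10.0 × 1.333⁵ = 42.09
Step 6: 10.0 × 1.333⁶ = 56.10

10.00px, 13.33px, 17.77px, 23.69px, 31.57px, 42.09px, 56.10px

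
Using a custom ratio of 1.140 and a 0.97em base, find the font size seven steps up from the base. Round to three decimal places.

2.427em

0.97 × 1.140⁷ = 0.97 × 2.50227 ≈ 2.427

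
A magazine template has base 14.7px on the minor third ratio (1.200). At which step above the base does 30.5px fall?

4

1.200ⁿ = 30.5 / 14.7 = 2.0748
n = ln(2.0748) / ln(1.200) = 0.7299 / 0.1823 ≈ 4.00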